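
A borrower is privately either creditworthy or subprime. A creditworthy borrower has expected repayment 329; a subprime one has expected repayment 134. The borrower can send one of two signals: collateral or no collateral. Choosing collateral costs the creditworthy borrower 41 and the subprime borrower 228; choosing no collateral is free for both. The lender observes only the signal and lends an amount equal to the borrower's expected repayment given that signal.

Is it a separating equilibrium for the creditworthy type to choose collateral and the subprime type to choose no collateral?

Yes

If types separate, collateral earns payment 329 and no collateral earns 134.
Creditworthy: collateral gives 329 − 41 = 288; no collateral gives 134 − 0 = 134. No deviation. ✓
Subprime: no collateral gives 134 − 0 = 134; collateral gives 329 − 228 = 101. No deviation. ✓
Neither type gains from mimicking the other.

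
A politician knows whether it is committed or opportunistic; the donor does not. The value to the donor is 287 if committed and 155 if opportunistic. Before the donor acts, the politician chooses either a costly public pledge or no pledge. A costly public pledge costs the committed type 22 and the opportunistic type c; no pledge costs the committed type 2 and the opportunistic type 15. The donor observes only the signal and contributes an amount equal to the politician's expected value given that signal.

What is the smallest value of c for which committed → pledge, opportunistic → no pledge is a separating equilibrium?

147

Under separation: pledge → committed (pays 287); no pledge → opportunistic (pays 155).
Committed: 287 − 22 = 265 ≥ 155 − 2 = 153. Holds regardless of c. ✓
Opportunistic: 155 − 15 ≥ 287 − c, so c ≥ 287 − 140 = 147.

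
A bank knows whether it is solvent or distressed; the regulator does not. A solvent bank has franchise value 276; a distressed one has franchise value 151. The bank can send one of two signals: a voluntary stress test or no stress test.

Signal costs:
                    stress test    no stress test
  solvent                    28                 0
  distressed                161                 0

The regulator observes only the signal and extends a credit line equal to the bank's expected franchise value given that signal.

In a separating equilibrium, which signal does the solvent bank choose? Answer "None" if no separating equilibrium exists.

Try solvent → stress test, distressed → no stress test:
  If types separate, stress test earns payment 276 and no stress test earns 151.
  Solvent: stress test gives 276 − 28 = 248; no stress test gives 151 − 0 = 151. No deviation. ✓
  Distressed: no stress test gives 151 − 0 = 151; stress test gives 276 − 161 = 115. No deviation. ✓
Both hold — the solvent type sends stress test.

stress test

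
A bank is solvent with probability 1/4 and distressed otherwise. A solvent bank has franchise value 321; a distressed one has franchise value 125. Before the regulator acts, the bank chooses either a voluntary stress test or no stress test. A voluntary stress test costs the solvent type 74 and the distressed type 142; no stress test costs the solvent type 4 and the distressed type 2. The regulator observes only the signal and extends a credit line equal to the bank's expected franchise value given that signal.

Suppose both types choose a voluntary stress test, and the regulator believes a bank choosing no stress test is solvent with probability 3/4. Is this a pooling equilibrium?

No

At the pooled signal (stress test) the regulator holds the prior 1/4 and pays 1/4·321 + 3/4·125 = 174. Off-path (no stress test) belief 3/4 gives 3/4·321 + 1/4·125 = 272.
Solvent: stress test gives 174 − 74 = 100; no stress test gives 272 − 4 = 268. Deviates. ✗
Distressed: stress test gives 174 − 142 = 32; no stress test gives 272 − 2 = 270. Deviates. ✗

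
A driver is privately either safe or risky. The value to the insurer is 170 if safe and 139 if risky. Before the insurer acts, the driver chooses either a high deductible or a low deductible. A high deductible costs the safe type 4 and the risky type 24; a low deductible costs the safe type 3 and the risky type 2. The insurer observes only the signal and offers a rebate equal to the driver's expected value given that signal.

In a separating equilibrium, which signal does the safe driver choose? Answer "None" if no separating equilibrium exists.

None

Try safe → high deductible, risky → low deductible:
  If types separate, high deductible earns payment 170 and low deductible earns 139.
  Safe: high deductible gives 170 − 4 = 166; low deductible gives 139 − 3 = 136. No deviation. ✓
  Risky: low deductible gives 139 − 2 = 137; high deductible gives 170 − 24 = 146. Would deviate. ✗
Try safe → low deductible, risky → high deductible:
  If types separate, low deductible earns payment 170 and high deductible earns 139.
  Safe: low deductible gives 170 − 3 = 167; high deductible gives 139 − 4 = 135. No deviation. ✓
  Risky: high deductible gives 139 − 24 = 115; low deductible gives 170 − 2 = 168. Would deviate. ✗
Neither assignment is incentive-compatible.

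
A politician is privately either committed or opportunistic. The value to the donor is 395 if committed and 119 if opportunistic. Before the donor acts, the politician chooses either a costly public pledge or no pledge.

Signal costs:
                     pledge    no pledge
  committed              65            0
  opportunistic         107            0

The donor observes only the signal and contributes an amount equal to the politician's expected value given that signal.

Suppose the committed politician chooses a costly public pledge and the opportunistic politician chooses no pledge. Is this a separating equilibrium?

If types separate, pledge earns payment 395 and no pledge earns 119.
Committed: pledge gives 395 − 65 = 330; no pledge gives 119 − 0 = 119. No deviation. ✓
Opportunistic: no pledge gives 119 − 0 = 119; pledge gives 395 − 107 = 288. Would deviate. ✗

No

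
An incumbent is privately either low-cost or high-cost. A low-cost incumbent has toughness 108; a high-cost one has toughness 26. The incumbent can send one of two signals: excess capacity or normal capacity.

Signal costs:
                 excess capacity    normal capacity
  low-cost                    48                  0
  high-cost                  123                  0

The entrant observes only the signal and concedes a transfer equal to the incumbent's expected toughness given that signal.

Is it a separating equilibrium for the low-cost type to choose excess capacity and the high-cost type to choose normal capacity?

Yes

If types separate, excess capacity earns payment 108 and normal capacity earns 26.
Low-cost: excess capacity gives 108 − 48 = 60; normal capacity gives 26 − 0 = 26. No deviation. ✓
High-cost: normal capacity gives 26 − 0 = 26; excess capacity gives 108 − 123 = -15. No deviation. ✓
Both incentive constraints hold.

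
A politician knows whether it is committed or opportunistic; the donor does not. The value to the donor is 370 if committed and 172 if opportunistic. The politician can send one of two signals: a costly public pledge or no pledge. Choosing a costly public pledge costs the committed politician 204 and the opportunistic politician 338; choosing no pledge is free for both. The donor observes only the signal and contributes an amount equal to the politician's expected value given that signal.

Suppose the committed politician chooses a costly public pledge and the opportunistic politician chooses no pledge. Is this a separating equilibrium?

No

If types separate, pledge earns payment 370 and no pledge earns 172.
Committed: pledge gives 370 − 204 = 166; no pledge gives 172 − 0 = 172. Would deviate. ✗
Opportunistic: no pledge gives 172 − 0 = 172; pledge gives 370 − 338 = 32. No deviation. ✓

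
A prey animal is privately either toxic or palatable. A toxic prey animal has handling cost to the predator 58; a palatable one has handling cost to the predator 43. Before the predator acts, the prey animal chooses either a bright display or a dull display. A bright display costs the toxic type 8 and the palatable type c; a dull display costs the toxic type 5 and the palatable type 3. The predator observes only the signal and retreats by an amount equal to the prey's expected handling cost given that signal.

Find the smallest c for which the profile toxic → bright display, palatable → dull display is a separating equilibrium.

Under separation: bright display → toxic (pays 58); dull display → palatable (pays 43).
Toxic: 58 − 8 = 50 ≥ 43 − 5 = 38. Holds regardless of c. ✓
Palatable: 43 − 3 ≥ 58 − c, so c ≥ 58 − 40 = 18.

18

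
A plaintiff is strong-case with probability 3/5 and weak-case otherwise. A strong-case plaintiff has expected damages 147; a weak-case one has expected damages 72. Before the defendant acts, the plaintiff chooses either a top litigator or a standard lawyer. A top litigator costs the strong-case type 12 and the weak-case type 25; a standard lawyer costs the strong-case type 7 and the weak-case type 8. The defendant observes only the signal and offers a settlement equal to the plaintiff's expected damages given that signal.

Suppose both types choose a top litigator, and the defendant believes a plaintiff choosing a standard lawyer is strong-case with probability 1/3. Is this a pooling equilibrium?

Yes

On the equilibrium path (top litigator) the defendant holds the prior 3/5 and pays 3/5·147 + 2/5·72 = 117. Off-path (standard lawyer) belief 1/3 gives 1/3·147 + 2/3·72 = 97.
Strong-case: top litigator gives 117 − 12 = 105; standard lawyer gives 97 − 7 = 90. Stays. ✓
Weak-case: top litigator gives 117 − 25 = 92; standard lawyer gives 97 − 8 = 89. Stays. ✓
Beliefs are Bayes-consistent on-path and both types best-respond.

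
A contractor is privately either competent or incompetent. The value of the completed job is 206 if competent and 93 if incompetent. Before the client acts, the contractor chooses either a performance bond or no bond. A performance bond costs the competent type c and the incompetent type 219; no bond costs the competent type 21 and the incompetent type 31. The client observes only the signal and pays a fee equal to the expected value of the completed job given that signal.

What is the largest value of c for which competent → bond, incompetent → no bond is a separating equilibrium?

Under separation: bond → competent (pays 206); no bond → incompetent (pays 93).
Incompetent: 93 − 31 = 62 ≥ 206 − 219 = -13. Holds regardless of c. ✓
Competent: 206 − c ≥ 93 − 21, so c ≤ 206 − 72 = 134.

134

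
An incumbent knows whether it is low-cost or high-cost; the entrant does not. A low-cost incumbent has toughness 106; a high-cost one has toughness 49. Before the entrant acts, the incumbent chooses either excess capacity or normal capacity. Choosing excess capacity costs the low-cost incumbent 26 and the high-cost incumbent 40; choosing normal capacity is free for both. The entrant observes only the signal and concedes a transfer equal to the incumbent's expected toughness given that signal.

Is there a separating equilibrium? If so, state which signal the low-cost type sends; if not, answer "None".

Try low-cost → excess capacity, high-cost → normal capacity:
  Under separation the entrant infers type exactly: excess capacity → low-cost (pays 106), normal capacity → high-cost (pays 49).
  Low-cost: excess capacity gives 106 − 26 = 80; normal capacity gives 49 − 0 = 49. No deviation. ✓
  High-cost: normal capacity gives 49 − 0 = 49; excess capacity gives 106 − 40 = 66. Would deviate. ✗
Try low-cost → normal capacity, high-cost → excess capacity:
  Under separation the entrant infers type exactly: normal capacity → low-cost (pays 106), excess capacity → high-cost (pays 49).
  Low-cost: normal capacity gives 106 − 0 = 106; excess capacity gives 49 − 26 = 23. No deviation. ✓
  High-cost: excess capacity gives 49 − 40 = 9; normal capacity gives 106 − 0 = 106. Would deviate. ✗
Neither assignment is incentive-compatible.

None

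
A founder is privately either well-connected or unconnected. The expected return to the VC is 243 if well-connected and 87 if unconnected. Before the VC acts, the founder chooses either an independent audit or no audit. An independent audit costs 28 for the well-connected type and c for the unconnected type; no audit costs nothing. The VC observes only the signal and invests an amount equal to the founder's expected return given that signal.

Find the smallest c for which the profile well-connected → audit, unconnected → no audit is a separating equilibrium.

156

Under separation: audit → well-connected (pays 243); no audit → unconnected (pays 87).
Well-connected: 243 − 28 = 215 ≥ 87 − 0 = 87. Holds regardless of c. ✓
Unconnected: 87 − 0 ≥ 243 − c, so c ≥ 243 − 87 = 156.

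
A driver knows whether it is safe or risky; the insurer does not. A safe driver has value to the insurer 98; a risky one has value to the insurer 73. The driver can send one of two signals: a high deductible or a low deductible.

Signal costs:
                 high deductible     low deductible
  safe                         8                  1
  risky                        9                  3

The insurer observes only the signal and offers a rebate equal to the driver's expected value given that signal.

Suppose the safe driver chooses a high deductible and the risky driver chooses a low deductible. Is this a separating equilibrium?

No

If types separate, high deductible earns payment 98 and low deductible earns 73.
Safe: high deductible gives 98 − 8 = 90; low deductible gives 73 − 1 = 72. No deviation. ✓
Risky: low deductible gives 73 − 3 = 70; high deductible gives 98 − 9 = 89. Would deviate. ✗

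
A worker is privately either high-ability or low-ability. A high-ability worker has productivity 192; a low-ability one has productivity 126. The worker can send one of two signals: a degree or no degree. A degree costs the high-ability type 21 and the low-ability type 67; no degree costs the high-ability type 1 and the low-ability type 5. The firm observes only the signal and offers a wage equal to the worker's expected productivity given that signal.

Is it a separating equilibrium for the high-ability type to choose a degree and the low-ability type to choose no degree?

Under separation the firm infers type exactly: degree → high-ability (pays 192), no degree → low-ability (pays 126).
High-ability: degree gives 192 − 21 = 171; no degree gives 126 − 1 = 125. No deviation. ✓
Low-ability: no degree gives 126 − 5 = 121; degree gives 192 − 67 = 125. Would deviate. ✗

No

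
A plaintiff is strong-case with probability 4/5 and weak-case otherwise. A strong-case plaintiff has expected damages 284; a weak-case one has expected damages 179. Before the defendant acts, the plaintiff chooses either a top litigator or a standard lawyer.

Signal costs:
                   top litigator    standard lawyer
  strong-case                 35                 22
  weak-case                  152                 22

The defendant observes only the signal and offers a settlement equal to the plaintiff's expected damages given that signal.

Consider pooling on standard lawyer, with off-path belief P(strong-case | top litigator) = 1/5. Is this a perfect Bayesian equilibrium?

At the pooled signal (standard lawyer) the defendant holds the prior 4/5 and pays 4/5·284 + 1/5·179 = 263. Off-path (top litigator) belief 1/5 gives 1/5·284 + 4/5·179 = 200.
Strong-case: standard lawyer gives 263 − 22 = 241; top litigator gives 200 − 35 = 165. Stays. ✓
Weak-case: standard lawyer gives 263 − 22 = 241; top litigator gives 200 − 152 = 48. Stays. ✓

Yes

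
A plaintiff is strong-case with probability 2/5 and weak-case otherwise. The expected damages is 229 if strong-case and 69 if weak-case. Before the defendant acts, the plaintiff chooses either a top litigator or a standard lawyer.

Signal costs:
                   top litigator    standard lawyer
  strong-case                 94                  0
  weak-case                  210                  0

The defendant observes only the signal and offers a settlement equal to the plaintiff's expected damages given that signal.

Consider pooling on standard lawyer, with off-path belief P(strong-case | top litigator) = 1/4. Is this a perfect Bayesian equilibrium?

Yes

At the pooled signal (standard lawyer) the defendant holds the prior 2/5 and pays 2/5·229 + 3/5·69 = 133. Off-path (top litigator) belief 1/4 gives 1/4·229 + 3/4·69 = 109.
Strong-case: standard lawyer gives 133 − 0 = 133; top litigator gives 109 − 94 = 15. Stays. ✓
Weak-case: standard lawyer gives 133 − 0 = 133; top litigator gives 109 − 210 = -101. Stays. ✓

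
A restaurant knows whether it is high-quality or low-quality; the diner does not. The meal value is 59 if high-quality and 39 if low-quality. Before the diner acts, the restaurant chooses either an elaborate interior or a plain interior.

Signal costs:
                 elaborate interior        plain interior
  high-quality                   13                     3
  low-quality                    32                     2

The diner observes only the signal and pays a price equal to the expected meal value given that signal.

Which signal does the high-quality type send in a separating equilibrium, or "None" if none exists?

Try high-quality → elaborate interior, low-quality → plain interior:
  Under separation the diner infers type exactly: elaborate interior → high-quality (pays 59), plain interior → low-quality (pays 39).
  High-quality: elaborate interior gives 59 − 13 = 46; plain interior gives 39 − 3 = 36. No deviation. ✓
  Low-quality: plain interior gives 39 − 2 = 37; elaborate interior gives 59 − 32 = 27. No deviation. ✓
Both hold — the high-quality type sends elaborate interior.

elaborate interior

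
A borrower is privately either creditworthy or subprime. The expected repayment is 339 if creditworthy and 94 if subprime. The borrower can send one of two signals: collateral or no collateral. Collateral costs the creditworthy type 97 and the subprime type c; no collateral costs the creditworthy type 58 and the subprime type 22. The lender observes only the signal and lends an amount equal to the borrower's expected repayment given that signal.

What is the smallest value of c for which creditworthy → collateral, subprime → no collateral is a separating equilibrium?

267

Under separation: collateral → creditworthy (pays 339); no collateral → subprime (pays 94).
Creditworthy: 339 − 97 = 242 ≥ 94 − 58 = 36. Holds regardless of c. ✓
Subprime: 94 − 22 ≥ 339 − c, so c ≥ 339 − 72 = 267.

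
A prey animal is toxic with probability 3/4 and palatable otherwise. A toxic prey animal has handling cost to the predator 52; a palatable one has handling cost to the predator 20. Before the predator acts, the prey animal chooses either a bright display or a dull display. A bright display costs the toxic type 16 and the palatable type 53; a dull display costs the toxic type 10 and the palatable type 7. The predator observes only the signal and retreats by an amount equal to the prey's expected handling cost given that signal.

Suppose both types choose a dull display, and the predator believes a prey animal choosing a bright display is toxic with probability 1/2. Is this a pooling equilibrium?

Yes

At the pooled signal (dull display) the predator holds the prior 3/4 and pays 3/4·52 + 1/4·20 = 44. Off-path (bright display) belief 1/2 gives 1/2·52 + 1/2·20 = 36.
Toxic: dull display gives 44 − 10 = 34; bright display gives 36 − 16 = 20. Stays. ✓
Palatable: dull display gives 44 − 7 = 37; bright display gives 36 − 53 = -17. Stays. ✓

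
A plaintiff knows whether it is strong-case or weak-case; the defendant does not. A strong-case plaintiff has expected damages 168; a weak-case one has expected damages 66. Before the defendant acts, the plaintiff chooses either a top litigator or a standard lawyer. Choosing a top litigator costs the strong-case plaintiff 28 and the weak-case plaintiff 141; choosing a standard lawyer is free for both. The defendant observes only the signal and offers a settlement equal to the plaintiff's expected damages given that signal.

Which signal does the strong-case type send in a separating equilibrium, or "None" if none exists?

top litigator

Try strong-case → top litigator, weak-case → standard lawyer:
  If types separate, top litigator earns payment 168 and standard lawyer earns 66.
  Strong-case: top litigator gives 168 − 28 = 140; standard lawyer gives 66 − 0 = 66. No deviation. ✓
  Weak-case: standard lawyer gives 66 − 0 = 66; top litigator gives 168 − 141 = 27. No deviation. ✓
Both hold — the strong-case type sends top litigator.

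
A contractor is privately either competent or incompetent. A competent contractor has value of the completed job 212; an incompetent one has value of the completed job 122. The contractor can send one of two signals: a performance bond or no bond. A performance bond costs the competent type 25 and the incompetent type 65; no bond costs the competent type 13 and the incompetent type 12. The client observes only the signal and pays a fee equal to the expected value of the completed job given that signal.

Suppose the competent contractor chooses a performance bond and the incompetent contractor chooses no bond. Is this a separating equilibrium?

No

Under separation the client infers type exactly: bond → competent (pays 212), no bond → incompetent (pays 122).
Competent: bond gives 212 − 25 = 187; no bond gives 122 − 13 = 109. No deviation. ✓
Incompetent: no bond gives 122 − 12 = 110; bond gives 212 − 65 = 147. Would deviate. ✗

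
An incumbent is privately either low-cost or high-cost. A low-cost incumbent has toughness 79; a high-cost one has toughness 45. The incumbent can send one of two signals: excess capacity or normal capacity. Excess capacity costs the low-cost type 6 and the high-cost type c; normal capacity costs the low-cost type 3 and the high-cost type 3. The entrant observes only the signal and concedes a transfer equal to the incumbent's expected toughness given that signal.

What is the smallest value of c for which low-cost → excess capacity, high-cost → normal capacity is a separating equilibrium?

37

Under separation: excess capacity → low-cost (pays 79); normal capacity → high-cost (pays 45).
Low-cost: 79 − 6 = 73 ≥ 45 − 3 = 42. Holds regardless of c. ✓
High-cost: 45 − 3 ≥ 79 − c, so c ≥ 79 − 42 = 37.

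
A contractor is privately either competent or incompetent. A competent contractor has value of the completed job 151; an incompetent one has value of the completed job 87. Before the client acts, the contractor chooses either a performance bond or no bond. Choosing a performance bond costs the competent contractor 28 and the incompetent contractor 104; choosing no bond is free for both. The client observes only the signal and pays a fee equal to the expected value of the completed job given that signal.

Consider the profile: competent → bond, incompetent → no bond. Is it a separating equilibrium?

Yes

If types separate, bond earns payment 151 and no bond earns 87.
Competent: bond gives 151 − 28 = 123; no bond gives 87 − 0 = 87. No deviation. ✓
Incompetent: no bond gives 87 − 0 = 87; bond gives 151 − 104 = 47. No deviation. ✓
Both incentive constraints hold.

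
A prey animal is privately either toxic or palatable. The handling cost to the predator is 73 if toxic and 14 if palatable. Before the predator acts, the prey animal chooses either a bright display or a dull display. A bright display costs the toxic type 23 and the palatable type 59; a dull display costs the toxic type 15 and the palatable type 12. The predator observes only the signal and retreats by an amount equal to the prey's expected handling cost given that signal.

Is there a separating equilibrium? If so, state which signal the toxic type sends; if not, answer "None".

None

Try toxic → bright display, palatable → dull display:
  If types separate, bright display earns payment 73 and dull display earns 14.
  Toxic: bright display gives 73 − 23 = 50; dull display gives 14 − 15 = -1. No deviation. ✓
  Palatable: dull display gives 14 − 12 = 2; bright display gives 73 − 59 = 14. Would deviate. ✗
Try toxic → dull display, palatable → bright display:
  If types separate, dull display earns payment 73 and bright display earns 14.
  Toxic: dull display gives 73 − 15 = 58; bright display gives 14 − 23 = -9. No deviation. ✓
  Palatable: bright display gives 14 − 59 = -45; dull display gives 73 − 12 = 61. Would deviate. ✗
Neither assignment is incentive-compatible.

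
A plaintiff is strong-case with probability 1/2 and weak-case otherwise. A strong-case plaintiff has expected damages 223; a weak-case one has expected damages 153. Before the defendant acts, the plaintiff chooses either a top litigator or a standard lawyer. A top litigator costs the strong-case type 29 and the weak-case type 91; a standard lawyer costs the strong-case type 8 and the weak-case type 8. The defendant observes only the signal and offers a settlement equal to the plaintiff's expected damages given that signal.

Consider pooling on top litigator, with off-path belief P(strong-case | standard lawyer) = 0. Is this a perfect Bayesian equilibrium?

At the pooled signal (top litigator) the defendant holds the prior 1/2 and pays 1/2·223 + 1/2·153 = 188. Off-path (standard lawyer) belief 0 gives 0·223 + 1·153 = 153.
Strong-case: top litigator gives 188 − 29 = 159; standard lawyer gives 153 − 8 = 145. Stays. ✓
Weak-case: top litigator gives 188 − 91 = 97; standard lawyer gives 153 − 8 = 145. Deviates. ✗

No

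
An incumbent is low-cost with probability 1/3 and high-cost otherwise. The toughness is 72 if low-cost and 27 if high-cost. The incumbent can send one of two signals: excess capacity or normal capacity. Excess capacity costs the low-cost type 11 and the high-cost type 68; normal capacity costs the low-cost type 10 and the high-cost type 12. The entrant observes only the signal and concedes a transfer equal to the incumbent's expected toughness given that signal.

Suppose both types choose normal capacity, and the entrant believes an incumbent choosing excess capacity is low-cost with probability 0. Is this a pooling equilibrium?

At the pooled signal (normal capacity) the entrant holds the prior 1/3 and pays 1/3·72 + 2/3·27 = 42. Off-path (excess capacity) belief 0 gives 0·72 + 1·27 = 27.
Low-cost: normal capacity gives 42 − 10 = 32; excess capacity gives 27 − 11 = 16. Stays. ✓
High-cost: normal capacity gives 42 − 12 = 30; excess capacity gives 27 − 68 = -41. Stays. ✓

Yes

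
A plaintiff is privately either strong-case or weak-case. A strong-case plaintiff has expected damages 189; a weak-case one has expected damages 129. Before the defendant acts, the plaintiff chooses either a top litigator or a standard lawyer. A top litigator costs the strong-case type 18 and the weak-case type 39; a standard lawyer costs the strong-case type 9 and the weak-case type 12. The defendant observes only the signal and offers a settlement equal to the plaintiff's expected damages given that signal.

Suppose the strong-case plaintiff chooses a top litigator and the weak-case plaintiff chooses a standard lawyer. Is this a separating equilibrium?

If types separate, top litigator earns payment 189 and standard lawyer earns 129.
Strong-case: top litigator gives 189 − 18 = 171; standard lawyer gives 129 − 9 = 120. No deviation. ✓
Weak-case: standard lawyer gives 129 − 12 = 117; top litigator gives 189 − 39 = 150. Would deviate. ✗

No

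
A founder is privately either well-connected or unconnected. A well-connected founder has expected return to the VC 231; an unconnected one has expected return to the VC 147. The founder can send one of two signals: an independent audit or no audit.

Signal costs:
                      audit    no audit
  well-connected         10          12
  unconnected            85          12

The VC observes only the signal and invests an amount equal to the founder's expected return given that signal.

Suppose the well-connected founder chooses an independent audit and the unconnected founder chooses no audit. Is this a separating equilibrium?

Under separation the VC infers type exactly: audit → well-connected (pays 231), no audit → unconnected (pays 147).
Well-connected: audit gives 231 − 10 = 221; no audit gives 147 − 12 = 135. No deviation. ✓
Unconnected: no audit gives 147 − 12 = 135; audit gives 231 − 85 = 146. Would deviate. ✗

No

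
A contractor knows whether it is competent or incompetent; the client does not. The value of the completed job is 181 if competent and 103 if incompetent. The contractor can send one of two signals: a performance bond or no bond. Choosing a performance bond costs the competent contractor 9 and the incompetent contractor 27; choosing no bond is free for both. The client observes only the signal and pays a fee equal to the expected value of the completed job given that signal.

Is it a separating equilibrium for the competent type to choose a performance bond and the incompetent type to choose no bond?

If types separate, bond earns payment 181 and no bond earns 103.
Competent: bond gives 181 − 9 = 172; no bond gives 103 − 0 = 103. No deviation. ✓
Incompetent: no bond gives 103 − 0 = 103; bond gives 181 − 27 = 154. Would deviate. ✗

No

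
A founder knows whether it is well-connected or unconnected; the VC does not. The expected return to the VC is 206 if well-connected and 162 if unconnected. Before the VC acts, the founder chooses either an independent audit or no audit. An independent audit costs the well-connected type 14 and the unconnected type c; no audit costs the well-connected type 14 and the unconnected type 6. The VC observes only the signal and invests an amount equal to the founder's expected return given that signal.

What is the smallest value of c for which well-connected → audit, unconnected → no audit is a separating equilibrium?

50

Under separation: audit → well-connected (pays 206); no audit → unconnected (pays 162).
Well-connected: 206 − 14 = 192 ≥ 162 − 14 = 148. Holds regardless of c. ✓
Unconnected: 162 − 6 ≥ 206 − c, so c ≥ 206 − 156 = 50.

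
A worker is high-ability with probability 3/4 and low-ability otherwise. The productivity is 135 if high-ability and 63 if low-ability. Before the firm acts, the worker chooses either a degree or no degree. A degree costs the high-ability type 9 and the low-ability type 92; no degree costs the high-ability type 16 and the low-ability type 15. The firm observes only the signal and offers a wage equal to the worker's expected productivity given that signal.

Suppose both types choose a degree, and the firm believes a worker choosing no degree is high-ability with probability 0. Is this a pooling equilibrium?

On the equilibrium path (degree) the firm holds the prior 3/4 and pays 3/4·135 + 1/4·63 = 117. Off-path (no degree) belief 0 gives 0·135 + 1·63 = 63.
High-ability: degree gives 117 − 9 = 108; no degree gives 63 − 16 = 47. Stays. ✓
Low-ability: degree gives 117 − 92 = 25; no degree gives 63 − 15 = 48. Deviates. ✗

No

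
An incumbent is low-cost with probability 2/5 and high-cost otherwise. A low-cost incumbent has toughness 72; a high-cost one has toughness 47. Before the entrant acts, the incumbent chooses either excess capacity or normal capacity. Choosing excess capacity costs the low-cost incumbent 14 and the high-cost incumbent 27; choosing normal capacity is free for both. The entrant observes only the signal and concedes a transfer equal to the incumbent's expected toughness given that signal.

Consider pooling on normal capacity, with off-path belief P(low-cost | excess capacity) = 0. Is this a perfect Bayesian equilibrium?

On the equilibrium path (normal capacity) the entrant holds the prior 2/5 and pays 2/5·72 + 3/5·47 = 57. Off-path (excess capacity) belief 0 gives 0·72 + 1·47 = 47.
Low-cost: normal capacity gives 57 − 0 = 57; excess capacity gives 47 − 14 = 33. Stays. ✓
High-cost: normal capacity gives 57 − 0 = 57; excess capacity gives 47 − 27 = 20. Stays. ✓
Beliefs are Bayes-consistent on-path and both types best-respond.

Yes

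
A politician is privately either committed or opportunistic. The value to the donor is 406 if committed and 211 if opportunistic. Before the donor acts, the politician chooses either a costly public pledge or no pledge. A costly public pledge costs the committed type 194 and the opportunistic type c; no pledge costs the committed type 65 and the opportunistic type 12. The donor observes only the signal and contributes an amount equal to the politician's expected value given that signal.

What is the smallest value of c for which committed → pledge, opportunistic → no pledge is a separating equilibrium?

207

Under separation: pledge → committed (pays 406); no pledge → opportunistic (pays 211).
Committed: 406 − 194 = 212 ≥ 211 − 65 = 146. Holds regardless of c. ✓
Opportunistic: 211 − 12 ≥ 406 − c, so c ≥ 406 − 199 = 207.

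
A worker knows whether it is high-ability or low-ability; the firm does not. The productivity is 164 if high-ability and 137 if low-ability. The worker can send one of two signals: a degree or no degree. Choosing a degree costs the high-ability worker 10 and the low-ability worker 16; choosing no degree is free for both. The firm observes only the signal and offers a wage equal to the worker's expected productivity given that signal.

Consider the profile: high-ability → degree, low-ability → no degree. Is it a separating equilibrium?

No

If types separate, degree earns payment 164 and no degree earns 137.
High-ability: degree gives 164 − 10 = 154; no degree gives 137 − 0 = 137. No deviation. ✓
Low-ability: no degree gives 137 − 0 = 137; degree gives 164 − 16 = 148. Would deviate. ✗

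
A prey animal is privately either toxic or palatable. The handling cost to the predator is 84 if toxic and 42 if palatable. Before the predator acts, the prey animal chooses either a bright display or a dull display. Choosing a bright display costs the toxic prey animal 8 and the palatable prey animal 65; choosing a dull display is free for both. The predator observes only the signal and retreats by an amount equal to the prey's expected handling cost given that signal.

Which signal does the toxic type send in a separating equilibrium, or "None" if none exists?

bright display

Try toxic → bright display, palatable → dull display:
  If types separate, bright display earns payment 84 and dull display earns 42.
  Toxic: bright display gives 84 − 8 = 76; dull display gives 42 − 0 = 42. No deviation. ✓
  Palatable: dull display gives 42 − 0 = 42; bright display gives 84 − 65 = 19. No deviation. ✓
Both hold — the toxic type sends bright display.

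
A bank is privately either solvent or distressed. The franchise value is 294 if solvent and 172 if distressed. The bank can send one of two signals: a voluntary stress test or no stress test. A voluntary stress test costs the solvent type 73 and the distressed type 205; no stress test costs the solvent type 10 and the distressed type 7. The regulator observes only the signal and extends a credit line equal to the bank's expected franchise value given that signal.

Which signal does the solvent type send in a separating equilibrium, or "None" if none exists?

Try solvent → stress test, distressed → no stress test:
  Under separation the regulator infers type exactly: stress test → solvent (pays 294), no stress test → distressed (pays 172).
  Solvent: stress test gives 294 − 73 = 221; no stress test gives 172 − 10 = 162. No deviation. ✓
  Distressed: no stress test gives 172 − 7 = 165; stress test gives 294 − 205 = 89. No deviation. ✓
Both hold — the solvent type sends stress test.

stress test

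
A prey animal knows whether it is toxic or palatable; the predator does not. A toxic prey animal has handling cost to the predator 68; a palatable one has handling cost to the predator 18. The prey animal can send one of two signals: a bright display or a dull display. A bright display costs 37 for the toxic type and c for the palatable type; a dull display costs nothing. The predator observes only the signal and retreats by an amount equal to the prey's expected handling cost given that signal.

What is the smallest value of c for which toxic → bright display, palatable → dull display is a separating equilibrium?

Under separation: bright display → toxic (pays 68); dull display → palatable (pays 18).
Toxic: 68 − 37 = 31 ≥ 18 − 0 = 18. Holds regardless of c. ✓
Palatable: 18 − 0 ≥ 68 − c, so c ≥ 68 − 18 = 50.

50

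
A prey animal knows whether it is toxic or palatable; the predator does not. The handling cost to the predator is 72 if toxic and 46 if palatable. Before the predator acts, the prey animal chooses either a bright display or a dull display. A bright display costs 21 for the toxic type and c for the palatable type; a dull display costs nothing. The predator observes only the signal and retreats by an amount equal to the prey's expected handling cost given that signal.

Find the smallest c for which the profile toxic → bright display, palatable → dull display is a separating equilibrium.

26

Under separation: bright display → toxic (pays 72); dull display → palatable (pays 46).
Toxic: 72 − 21 = 51 ≥ 46 − 0 = 46. Holds regardless of c. ✓
Palatable: 46 − 0 ≥ 72 − c, so c ≥ 72 − 46 = 26.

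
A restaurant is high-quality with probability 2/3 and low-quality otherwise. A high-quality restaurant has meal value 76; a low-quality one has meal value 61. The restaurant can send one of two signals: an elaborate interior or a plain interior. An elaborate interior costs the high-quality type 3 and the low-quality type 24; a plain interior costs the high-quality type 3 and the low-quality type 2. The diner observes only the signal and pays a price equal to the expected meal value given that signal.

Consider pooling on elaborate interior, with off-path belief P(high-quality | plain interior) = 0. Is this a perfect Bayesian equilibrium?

No

At the pooled signal (elaborate interior) the diner holds the prior 2/3 and pays 2/3·76 + 1/3·61 = 71. Off-path (plain interior) belief 0 gives 0·76 + 1·61 = 61.
High-quality: elaborate interior gives 71 − 3 = 68; plain interior gives 61 − 3 = 58. Stays. ✓
Low-quality: elaborate interior gives 71 − 24 = 47; plain interior gives 61 − 2 = 59. Deviates. ✗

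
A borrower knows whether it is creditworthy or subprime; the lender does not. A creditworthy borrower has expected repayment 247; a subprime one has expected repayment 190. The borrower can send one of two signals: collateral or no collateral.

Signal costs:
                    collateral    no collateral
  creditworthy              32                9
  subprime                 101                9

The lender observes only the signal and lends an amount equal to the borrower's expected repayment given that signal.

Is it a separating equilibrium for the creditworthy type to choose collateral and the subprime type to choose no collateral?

Under separation the lender infers type exactly: collateral → creditworthy (pays 247), no collateral → subprime (pays 190).
Creditworthy: collateral gives 247 − 32 = 215; no collateral gives 190 − 9 = 181. No deviation. ✓
Subprime: no collateral gives 190 − 9 = 181; collateral gives 247 − 101 = 146. No deviation. ✓
Neither type gains from mimicking the other.

Yes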